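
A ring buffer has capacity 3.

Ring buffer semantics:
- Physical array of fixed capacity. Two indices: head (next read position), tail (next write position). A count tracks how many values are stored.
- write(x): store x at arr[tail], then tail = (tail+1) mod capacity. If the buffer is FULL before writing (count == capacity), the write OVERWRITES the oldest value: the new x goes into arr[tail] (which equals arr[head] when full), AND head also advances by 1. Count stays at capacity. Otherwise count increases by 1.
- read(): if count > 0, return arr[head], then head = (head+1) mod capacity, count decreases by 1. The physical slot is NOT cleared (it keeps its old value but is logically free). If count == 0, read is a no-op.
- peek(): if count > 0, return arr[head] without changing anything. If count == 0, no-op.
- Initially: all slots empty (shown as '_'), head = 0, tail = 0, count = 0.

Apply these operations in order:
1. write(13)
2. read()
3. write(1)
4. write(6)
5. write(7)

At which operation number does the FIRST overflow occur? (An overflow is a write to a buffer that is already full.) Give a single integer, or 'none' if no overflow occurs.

Answer: none

Derivation:
After op 1 (write(13)): arr=[13 _ _] head=0 tail=1 count=1
After op 2 (read()): arr=[13 _ _] head=1 tail=1 count=0
After op 3 (write(1)): arr=[13 1 _] head=1 tail=2 count=1
After op 4 (write(6)): arr=[13 1 6] head=1 tail=0 count=2
After op 5 (write(7)): arr=[7 1 6] head=1 tail=1 count=3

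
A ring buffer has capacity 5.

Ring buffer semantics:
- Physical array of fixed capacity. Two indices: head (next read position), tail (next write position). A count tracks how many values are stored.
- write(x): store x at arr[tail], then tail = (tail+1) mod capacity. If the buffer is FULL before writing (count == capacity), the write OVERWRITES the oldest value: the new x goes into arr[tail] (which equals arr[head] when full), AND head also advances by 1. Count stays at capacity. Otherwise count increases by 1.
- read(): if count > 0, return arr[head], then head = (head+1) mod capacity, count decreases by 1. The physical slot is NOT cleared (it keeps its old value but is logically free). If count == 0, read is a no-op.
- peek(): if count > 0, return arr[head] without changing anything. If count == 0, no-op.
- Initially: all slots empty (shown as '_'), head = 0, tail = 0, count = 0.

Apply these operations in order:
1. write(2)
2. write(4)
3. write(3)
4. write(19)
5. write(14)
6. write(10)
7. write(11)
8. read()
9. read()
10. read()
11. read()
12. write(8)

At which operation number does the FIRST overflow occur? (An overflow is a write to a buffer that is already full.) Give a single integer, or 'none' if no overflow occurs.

Answer: 6

Derivation:
After op 1 (write(2)): arr=[2 _ _ _ _] head=0 tail=1 count=1
After op 2 (write(4)): arr=[2 4 _ _ _] head=0 tail=2 count=2
After op 3 (write(3)): arr=[2 4 3 _ _] head=0 tail=3 count=3
After op 4 (write(19)): arr=[2 4 3 19 _] head=0 tail=4 count=4
After op 5 (write(14)): arr=[2 4 3 19 14] head=0 tail=0 count=5
After op 6 (write(10)): arr=[10 4 3 19 14] head=1 tail=1 count=5
After op 7 (write(11)): arr=[10 11 3 19 14] head=2 tail=2 count=5
After op 8 (read()): arr=[10 11 3 19 14] head=3 tail=2 count=4
After op 9 (read()): arr=[10 11 3 19 14] head=4 tail=2 count=3
After op 10 (read()): arr=[10 11 3 19 14] head=0 tail=2 count=2
After op 11 (read()): arr=[10 11 3 19 14] head=1 tail=2 count=1
After op 12 (write(8)): arr=[10 11 8 19 14] head=1 tail=3 count=2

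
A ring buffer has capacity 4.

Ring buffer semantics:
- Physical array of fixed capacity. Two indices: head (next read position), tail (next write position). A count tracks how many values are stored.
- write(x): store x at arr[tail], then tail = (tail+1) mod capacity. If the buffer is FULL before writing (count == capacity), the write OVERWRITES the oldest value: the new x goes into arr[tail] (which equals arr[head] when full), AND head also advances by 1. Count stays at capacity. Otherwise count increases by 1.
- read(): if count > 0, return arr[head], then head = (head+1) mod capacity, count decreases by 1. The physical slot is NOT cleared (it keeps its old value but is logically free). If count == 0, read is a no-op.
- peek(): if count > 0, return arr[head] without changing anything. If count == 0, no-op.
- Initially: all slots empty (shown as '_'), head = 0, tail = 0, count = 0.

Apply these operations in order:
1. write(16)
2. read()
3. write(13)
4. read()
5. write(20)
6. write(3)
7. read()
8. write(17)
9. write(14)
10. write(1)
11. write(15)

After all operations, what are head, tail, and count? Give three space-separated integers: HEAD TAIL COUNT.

Answer: 0 0 4

Derivation:
After op 1 (write(16)): arr=[16 _ _ _] head=0 tail=1 count=1
After op 2 (read()): arr=[16 _ _ _] head=1 tail=1 count=0
After op 3 (write(13)): arr=[16 13 _ _] head=1 tail=2 count=1
After op 4 (read()): arr=[16 13 _ _] head=2 tail=2 count=0
After op 5 (write(20)): arr=[16 13 20 _] head=2 tail=3 count=1
After op 6 (write(3)): arr=[16 13 20 3] head=2 tail=0 count=2
After op 7 (read()): arr=[16 13 20 3] head=3 tail=0 count=1
After op 8 (write(17)): arr=[17 13 20 3] head=3 tail=1 count=2
After op 9 (write(14)): arr=[17 14 20 3] head=3 tail=2 count=3
After op 10 (write(1)): arr=[17 14 1 3] head=3 tail=3 count=4
After op 11 (write(15)): arr=[17 14 1 15] head=0 tail=0 count=4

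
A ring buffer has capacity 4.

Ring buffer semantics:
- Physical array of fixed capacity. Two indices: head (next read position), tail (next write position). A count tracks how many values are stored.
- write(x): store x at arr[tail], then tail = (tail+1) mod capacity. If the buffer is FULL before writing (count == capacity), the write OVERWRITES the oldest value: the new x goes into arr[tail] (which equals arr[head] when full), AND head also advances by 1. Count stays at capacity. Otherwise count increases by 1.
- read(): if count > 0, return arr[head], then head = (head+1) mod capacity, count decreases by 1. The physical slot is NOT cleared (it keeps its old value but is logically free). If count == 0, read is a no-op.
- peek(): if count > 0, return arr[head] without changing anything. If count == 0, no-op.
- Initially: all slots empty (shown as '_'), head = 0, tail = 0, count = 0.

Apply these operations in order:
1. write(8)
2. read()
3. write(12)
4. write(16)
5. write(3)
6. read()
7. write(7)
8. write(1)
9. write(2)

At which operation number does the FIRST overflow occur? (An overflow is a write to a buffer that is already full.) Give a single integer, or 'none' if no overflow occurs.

After op 1 (write(8)): arr=[8 _ _ _] head=0 tail=1 count=1
After op 2 (read()): arr=[8 _ _ _] head=1 tail=1 count=0
After op 3 (write(12)): arr=[8 12 _ _] head=1 tail=2 count=1
After op 4 (write(16)): arr=[8 12 16 _] head=1 tail=3 count=2
After op 5 (write(3)): arr=[8 12 16 3] head=1 tail=0 count=3
After op 6 (read()): arr=[8 12 16 3] head=2 tail=0 count=2
After op 7 (write(7)): arr=[7 12 16 3] head=2 tail=1 count=3
After op 8 (write(1)): arr=[7 1 16 3] head=2 tail=2 count=4
After op 9 (write(2)): arr=[7 1 2 3] head=3 tail=3 count=4

Answer: 9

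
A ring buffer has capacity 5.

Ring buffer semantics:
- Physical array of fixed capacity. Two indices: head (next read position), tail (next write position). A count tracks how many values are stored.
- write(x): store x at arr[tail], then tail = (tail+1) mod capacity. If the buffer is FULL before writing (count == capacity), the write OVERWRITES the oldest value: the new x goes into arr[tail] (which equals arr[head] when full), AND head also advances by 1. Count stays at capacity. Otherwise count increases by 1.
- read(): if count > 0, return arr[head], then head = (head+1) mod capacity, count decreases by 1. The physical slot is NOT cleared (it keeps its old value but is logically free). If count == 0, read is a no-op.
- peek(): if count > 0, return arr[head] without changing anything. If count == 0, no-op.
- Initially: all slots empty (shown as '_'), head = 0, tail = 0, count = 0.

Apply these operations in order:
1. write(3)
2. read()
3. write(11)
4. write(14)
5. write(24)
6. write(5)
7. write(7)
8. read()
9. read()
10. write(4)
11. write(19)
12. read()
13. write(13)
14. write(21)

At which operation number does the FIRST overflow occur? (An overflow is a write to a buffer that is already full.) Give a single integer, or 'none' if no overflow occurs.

Answer: 14

Derivation:
After op 1 (write(3)): arr=[3 _ _ _ _] head=0 tail=1 count=1
After op 2 (read()): arr=[3 _ _ _ _] head=1 tail=1 count=0
After op 3 (write(11)): arr=[3 11 _ _ _] head=1 tail=2 count=1
After op 4 (write(14)): arr=[3 11 14 _ _] head=1 tail=3 count=2
After op 5 (write(24)): arr=[3 11 14 24 _] head=1 tail=4 count=3
After op 6 (write(5)): arr=[3 11 14 24 5] head=1 tail=0 count=4
After op 7 (write(7)): arr=[7 11 14 24 5] head=1 tail=1 count=5
After op 8 (read()): arr=[7 11 14 24 5] head=2 tail=1 count=4
After op 9 (read()): arr=[7 11 14 24 5] head=3 tail=1 count=3
After op 10 (write(4)): arr=[7 4 14 24 5] head=3 tail=2 count=4
After op 11 (write(19)): arr=[7 4 19 24 5] head=3 tail=3 count=5
After op 12 (read()): arr=[7 4 19 24 5] head=4 tail=3 count=4
After op 13 (write(13)): arr=[7 4 19 13 5] head=4 tail=4 count=5
After op 14 (write(21)): arr=[7 4 19 13 21] head=0 tail=0 count=5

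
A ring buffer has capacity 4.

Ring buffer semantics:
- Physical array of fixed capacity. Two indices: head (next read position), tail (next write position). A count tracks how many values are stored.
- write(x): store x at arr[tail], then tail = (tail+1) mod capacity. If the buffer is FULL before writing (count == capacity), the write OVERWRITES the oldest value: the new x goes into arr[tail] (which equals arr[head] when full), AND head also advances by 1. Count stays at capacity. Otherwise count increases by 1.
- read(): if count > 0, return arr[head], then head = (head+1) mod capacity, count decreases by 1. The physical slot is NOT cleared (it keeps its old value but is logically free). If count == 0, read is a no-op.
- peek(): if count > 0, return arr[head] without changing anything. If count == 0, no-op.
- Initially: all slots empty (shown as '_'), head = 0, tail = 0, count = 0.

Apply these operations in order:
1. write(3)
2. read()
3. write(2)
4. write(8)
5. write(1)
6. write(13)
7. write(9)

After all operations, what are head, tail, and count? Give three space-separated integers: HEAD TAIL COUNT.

Answer: 2 2 4

Derivation:
After op 1 (write(3)): arr=[3 _ _ _] head=0 tail=1 count=1
After op 2 (read()): arr=[3 _ _ _] head=1 tail=1 count=0
After op 3 (write(2)): arr=[3 2 _ _] head=1 tail=2 count=1
After op 4 (write(8)): arr=[3 2 8 _] head=1 tail=3 count=2
After op 5 (write(1)): arr=[3 2 8 1] head=1 tail=0 count=3
After op 6 (write(13)): arr=[13 2 8 1] head=1 tail=1 count=4
After op 7 (write(9)): arr=[13 9 8 1] head=2 tail=2 count=4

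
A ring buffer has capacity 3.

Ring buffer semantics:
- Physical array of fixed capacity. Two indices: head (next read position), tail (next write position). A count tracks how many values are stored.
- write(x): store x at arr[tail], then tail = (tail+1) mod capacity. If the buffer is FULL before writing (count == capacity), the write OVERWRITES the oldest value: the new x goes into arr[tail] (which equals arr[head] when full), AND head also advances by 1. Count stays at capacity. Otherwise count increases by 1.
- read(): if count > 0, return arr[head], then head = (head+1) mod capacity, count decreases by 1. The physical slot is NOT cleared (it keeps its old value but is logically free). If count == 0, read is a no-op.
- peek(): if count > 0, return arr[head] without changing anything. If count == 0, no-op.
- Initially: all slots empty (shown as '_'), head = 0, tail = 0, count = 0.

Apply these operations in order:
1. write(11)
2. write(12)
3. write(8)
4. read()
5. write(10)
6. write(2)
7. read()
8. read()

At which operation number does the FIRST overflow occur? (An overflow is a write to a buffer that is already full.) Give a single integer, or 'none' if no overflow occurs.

After op 1 (write(11)): arr=[11 _ _] head=0 tail=1 count=1
After op 2 (write(12)): arr=[11 12 _] head=0 tail=2 count=2
After op 3 (write(8)): arr=[11 12 8] head=0 tail=0 count=3
After op 4 (read()): arr=[11 12 8] head=1 tail=0 count=2
After op 5 (write(10)): arr=[10 12 8] head=1 tail=1 count=3
After op 6 (write(2)): arr=[10 2 8] head=2 tail=2 count=3
After op 7 (read()): arr=[10 2 8] head=0 tail=2 count=2
After op 8 (read()): arr=[10 2 8] head=1 tail=2 count=1

Answer: 6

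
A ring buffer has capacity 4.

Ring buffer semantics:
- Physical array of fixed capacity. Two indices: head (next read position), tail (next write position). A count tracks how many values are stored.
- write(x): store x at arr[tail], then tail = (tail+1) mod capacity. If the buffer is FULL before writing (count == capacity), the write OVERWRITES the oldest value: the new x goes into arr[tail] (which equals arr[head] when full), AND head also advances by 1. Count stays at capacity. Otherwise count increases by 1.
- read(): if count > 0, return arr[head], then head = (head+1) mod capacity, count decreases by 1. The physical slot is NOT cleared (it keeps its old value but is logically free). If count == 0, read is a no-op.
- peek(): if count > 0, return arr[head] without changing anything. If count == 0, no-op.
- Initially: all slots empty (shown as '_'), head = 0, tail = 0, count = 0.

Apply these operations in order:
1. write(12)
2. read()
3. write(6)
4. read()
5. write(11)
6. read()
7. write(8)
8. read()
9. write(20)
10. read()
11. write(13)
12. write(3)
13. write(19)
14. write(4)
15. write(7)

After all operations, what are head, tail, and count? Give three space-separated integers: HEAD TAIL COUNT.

After op 1 (write(12)): arr=[12 _ _ _] head=0 tail=1 count=1
After op 2 (read()): arr=[12 _ _ _] head=1 tail=1 count=0
After op 3 (write(6)): arr=[12 6 _ _] head=1 tail=2 count=1
After op 4 (read()): arr=[12 6 _ _] head=2 tail=2 count=0
After op 5 (write(11)): arr=[12 6 11 _] head=2 tail=3 count=1
After op 6 (read()): arr=[12 6 11 _] head=3 tail=3 count=0
After op 7 (write(8)): arr=[12 6 11 8] head=3 tail=0 count=1
After op 8 (read()): arr=[12 6 11 8] head=0 tail=0 count=0
After op 9 (write(20)): arr=[20 6 11 8] head=0 tail=1 count=1
After op 10 (read()): arr=[20 6 11 8] head=1 tail=1 count=0
After op 11 (write(13)): arr=[20 13 11 8] head=1 tail=2 count=1
After op 12 (write(3)): arr=[20 13 3 8] head=1 tail=3 count=2
After op 13 (write(19)): arr=[20 13 3 19] head=1 tail=0 count=3
After op 14 (write(4)): arr=[4 13 3 19] head=1 tail=1 count=4
After op 15 (write(7)): arr=[4 7 3 19] head=2 tail=2 count=4

Answer: 2 2 4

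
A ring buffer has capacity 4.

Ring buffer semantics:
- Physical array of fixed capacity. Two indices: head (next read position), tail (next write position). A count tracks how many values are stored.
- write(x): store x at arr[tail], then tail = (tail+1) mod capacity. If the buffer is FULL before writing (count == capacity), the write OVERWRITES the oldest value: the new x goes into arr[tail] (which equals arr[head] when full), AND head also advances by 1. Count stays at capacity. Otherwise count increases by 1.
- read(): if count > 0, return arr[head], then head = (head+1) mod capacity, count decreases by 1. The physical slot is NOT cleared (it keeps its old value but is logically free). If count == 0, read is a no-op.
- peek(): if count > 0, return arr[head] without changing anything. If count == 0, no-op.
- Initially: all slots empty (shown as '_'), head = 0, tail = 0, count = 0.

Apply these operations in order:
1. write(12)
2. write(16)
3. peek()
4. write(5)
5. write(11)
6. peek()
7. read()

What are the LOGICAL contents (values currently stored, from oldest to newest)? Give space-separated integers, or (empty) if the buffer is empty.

Answer: 16 5 11

Derivation:
After op 1 (write(12)): arr=[12 _ _ _] head=0 tail=1 count=1
After op 2 (write(16)): arr=[12 16 _ _] head=0 tail=2 count=2
After op 3 (peek()): arr=[12 16 _ _] head=0 tail=2 count=2
After op 4 (write(5)): arr=[12 16 5 _] head=0 tail=3 count=3
After op 5 (write(11)): arr=[12 16 5 11] head=0 tail=0 count=4
After op 6 (peek()): arr=[12 16 5 11] head=0 tail=0 count=4
After op 7 (read()): arr=[12 16 5 11] head=1 tail=0 count=3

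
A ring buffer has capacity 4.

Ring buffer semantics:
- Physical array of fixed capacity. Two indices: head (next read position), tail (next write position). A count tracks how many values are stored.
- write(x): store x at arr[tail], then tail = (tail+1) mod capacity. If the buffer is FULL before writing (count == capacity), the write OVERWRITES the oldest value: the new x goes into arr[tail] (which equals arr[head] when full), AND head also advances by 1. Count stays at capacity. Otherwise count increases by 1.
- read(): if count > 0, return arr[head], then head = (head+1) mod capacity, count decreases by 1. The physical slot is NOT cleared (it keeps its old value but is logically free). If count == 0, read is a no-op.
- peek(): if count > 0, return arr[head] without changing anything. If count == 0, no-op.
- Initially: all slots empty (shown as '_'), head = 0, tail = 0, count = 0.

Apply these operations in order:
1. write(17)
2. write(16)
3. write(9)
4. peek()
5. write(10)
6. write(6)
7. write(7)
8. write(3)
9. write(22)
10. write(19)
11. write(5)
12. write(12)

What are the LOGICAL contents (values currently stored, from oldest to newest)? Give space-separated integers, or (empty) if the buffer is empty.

After op 1 (write(17)): arr=[17 _ _ _] head=0 tail=1 count=1
After op 2 (write(16)): arr=[17 16 _ _] head=0 tail=2 count=2
After op 3 (write(9)): arr=[17 16 9 _] head=0 tail=3 count=3
After op 4 (peek()): arr=[17 16 9 _] head=0 tail=3 count=3
After op 5 (write(10)): arr=[17 16 9 10] head=0 tail=0 count=4
After op 6 (write(6)): arr=[6 16 9 10] head=1 tail=1 count=4
After op 7 (write(7)): arr=[6 7 9 10] head=2 tail=2 count=4
After op 8 (write(3)): arr=[6 7 3 10] head=3 tail=3 count=4
After op 9 (write(22)): arr=[6 7 3 22] head=0 tail=0 count=4
After op 10 (write(19)): arr=[19 7 3 22] head=1 tail=1 count=4
After op 11 (write(5)): arr=[19 5 3 22] head=2 tail=2 count=4
After op 12 (write(12)): arr=[19 5 12 22] head=3 tail=3 count=4

Answer: 22 19 5 12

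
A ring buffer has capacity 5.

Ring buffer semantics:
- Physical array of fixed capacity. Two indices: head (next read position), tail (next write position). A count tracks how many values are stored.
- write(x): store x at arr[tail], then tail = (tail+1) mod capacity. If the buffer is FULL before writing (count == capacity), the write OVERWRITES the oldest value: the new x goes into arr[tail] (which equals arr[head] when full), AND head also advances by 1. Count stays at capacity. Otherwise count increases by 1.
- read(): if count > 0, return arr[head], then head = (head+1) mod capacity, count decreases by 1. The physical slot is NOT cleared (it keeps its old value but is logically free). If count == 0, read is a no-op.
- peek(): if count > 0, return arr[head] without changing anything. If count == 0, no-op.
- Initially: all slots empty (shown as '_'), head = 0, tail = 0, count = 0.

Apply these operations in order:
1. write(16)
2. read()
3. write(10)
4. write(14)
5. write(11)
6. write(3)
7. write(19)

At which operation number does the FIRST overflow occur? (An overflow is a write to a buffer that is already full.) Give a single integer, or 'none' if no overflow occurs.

Answer: none

Derivation:
After op 1 (write(16)): arr=[16 _ _ _ _] head=0 tail=1 count=1
After op 2 (read()): arr=[16 _ _ _ _] head=1 tail=1 count=0
After op 3 (write(10)): arr=[16 10 _ _ _] head=1 tail=2 count=1
After op 4 (write(14)): arr=[16 10 14 _ _] head=1 tail=3 count=2
After op 5 (write(11)): arr=[16 10 14 11 _] head=1 tail=4 count=3
After op 6 (write(3)): arr=[16 10 14 11 3] head=1 tail=0 count=4
After op 7 (write(19)): arr=[19 10 14 11 3] head=1 tail=1 count=5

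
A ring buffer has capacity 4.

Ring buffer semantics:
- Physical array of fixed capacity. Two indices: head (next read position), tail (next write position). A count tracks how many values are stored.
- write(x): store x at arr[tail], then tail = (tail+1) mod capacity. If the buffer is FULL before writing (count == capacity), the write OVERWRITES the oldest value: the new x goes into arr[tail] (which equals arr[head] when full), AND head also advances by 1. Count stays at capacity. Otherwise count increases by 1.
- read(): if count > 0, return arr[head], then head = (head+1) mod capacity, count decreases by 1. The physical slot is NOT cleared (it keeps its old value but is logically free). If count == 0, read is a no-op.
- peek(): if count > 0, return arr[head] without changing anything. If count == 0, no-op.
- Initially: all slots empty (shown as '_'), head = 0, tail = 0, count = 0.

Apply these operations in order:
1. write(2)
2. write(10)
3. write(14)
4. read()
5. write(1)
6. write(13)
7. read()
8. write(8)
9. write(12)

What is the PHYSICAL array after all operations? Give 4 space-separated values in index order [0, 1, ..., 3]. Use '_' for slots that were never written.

Answer: 13 8 12 1

Derivation:
After op 1 (write(2)): arr=[2 _ _ _] head=0 tail=1 count=1
After op 2 (write(10)): arr=[2 10 _ _] head=0 tail=2 count=2
After op 3 (write(14)): arr=[2 10 14 _] head=0 tail=3 count=3
After op 4 (read()): arr=[2 10 14 _] head=1 tail=3 count=2
After op 5 (write(1)): arr=[2 10 14 1] head=1 tail=0 count=3
After op 6 (write(13)): arr=[13 10 14 1] head=1 tail=1 count=4
After op 7 (read()): arr=[13 10 14 1] head=2 tail=1 count=3
After op 8 (write(8)): arr=[13 8 14 1] head=2 tail=2 count=4
After op 9 (write(12)): arr=[13 8 12 1] head=3 tail=3 count=4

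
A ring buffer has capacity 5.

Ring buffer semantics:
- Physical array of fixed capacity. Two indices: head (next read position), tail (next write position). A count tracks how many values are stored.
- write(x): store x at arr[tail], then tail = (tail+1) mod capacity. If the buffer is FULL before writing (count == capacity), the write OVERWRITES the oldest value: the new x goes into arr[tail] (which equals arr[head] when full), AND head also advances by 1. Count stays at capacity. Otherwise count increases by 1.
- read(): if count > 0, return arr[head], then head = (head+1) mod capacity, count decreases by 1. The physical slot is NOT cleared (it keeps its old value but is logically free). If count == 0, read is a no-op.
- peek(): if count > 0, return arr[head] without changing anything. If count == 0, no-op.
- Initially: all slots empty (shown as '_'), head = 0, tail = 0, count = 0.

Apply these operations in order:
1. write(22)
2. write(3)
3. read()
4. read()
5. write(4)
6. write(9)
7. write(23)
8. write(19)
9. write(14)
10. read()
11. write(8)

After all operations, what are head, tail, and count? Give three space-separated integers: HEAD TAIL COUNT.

After op 1 (write(22)): arr=[22 _ _ _ _] head=0 tail=1 count=1
After op 2 (write(3)): arr=[22 3 _ _ _] head=0 tail=2 count=2
After op 3 (read()): arr=[22 3 _ _ _] head=1 tail=2 count=1
After op 4 (read()): arr=[22 3 _ _ _] head=2 tail=2 count=0
After op 5 (write(4)): arr=[22 3 4 _ _] head=2 tail=3 count=1
After op 6 (write(9)): arr=[22 3 4 9 _] head=2 tail=4 count=2
After op 7 (write(23)): arr=[22 3 4 9 23] head=2 tail=0 count=3
After op 8 (write(19)): arr=[19 3 4 9 23] head=2 tail=1 count=4
After op 9 (write(14)): arr=[19 14 4 9 23] head=2 tail=2 count=5
After op 10 (read()): arr=[19 14 4 9 23] head=3 tail=2 count=4
After op 11 (write(8)): arr=[19 14 8 9 23] head=3 tail=3 count=5

Answer: 3 3 5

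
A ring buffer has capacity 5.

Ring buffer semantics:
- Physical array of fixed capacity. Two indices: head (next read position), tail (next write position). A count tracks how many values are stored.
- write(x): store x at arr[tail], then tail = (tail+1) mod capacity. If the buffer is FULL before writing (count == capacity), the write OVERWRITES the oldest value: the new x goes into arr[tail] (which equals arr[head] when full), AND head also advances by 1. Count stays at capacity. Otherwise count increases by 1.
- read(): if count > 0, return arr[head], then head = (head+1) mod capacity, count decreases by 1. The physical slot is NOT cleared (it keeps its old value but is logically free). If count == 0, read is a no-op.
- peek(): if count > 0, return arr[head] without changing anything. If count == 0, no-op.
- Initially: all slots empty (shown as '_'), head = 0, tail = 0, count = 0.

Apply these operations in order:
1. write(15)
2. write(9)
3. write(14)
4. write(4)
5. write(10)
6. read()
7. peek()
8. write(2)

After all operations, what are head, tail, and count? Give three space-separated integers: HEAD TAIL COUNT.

After op 1 (write(15)): arr=[15 _ _ _ _] head=0 tail=1 count=1
After op 2 (write(9)): arr=[15 9 _ _ _] head=0 tail=2 count=2
After op 3 (write(14)): arr=[15 9 14 _ _] head=0 tail=3 count=3
After op 4 (write(4)): arr=[15 9 14 4 _] head=0 tail=4 count=4
After op 5 (write(10)): arr=[15 9 14 4 10] head=0 tail=0 count=5
After op 6 (read()): arr=[15 9 14 4 10] head=1 tail=0 count=4
After op 7 (peek()): arr=[15 9 14 4 10] head=1 tail=0 count=4
After op 8 (write(2)): arr=[2 9 14 4 10] head=1 tail=1 count=5

Answer: 1 1 5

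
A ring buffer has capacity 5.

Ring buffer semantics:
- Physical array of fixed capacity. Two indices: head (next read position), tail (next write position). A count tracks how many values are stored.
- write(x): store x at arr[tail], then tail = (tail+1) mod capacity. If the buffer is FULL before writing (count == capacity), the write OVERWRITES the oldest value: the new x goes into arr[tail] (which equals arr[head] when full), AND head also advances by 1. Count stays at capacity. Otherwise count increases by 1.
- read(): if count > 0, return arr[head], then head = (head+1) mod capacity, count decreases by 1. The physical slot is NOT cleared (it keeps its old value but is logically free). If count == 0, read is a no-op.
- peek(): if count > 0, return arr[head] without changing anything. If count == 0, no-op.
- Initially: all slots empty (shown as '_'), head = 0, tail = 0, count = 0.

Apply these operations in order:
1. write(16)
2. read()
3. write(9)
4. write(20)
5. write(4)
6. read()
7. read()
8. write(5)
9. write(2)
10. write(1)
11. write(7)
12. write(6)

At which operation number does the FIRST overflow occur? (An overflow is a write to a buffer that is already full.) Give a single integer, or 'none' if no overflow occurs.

After op 1 (write(16)): arr=[16 _ _ _ _] head=0 tail=1 count=1
After op 2 (read()): arr=[16 _ _ _ _] head=1 tail=1 count=0
After op 3 (write(9)): arr=[16 9 _ _ _] head=1 tail=2 count=1
After op 4 (write(20)): arr=[16 9 20 _ _] head=1 tail=3 count=2
After op 5 (write(4)): arr=[16 9 20 4 _] head=1 tail=4 count=3
After op 6 (read()): arr=[16 9 20 4 _] head=2 tail=4 count=2
After op 7 (read()): arr=[16 9 20 4 _] head=3 tail=4 count=1
After op 8 (write(5)): arr=[16 9 20 4 5] head=3 tail=0 count=2
After op 9 (write(2)): arr=[2 9 20 4 5] head=3 tail=1 count=3
After op 10 (write(1)): arr=[2 1 20 4 5] head=3 tail=2 count=4
After op 11 (write(7)): arr=[2 1 7 4 5] head=3 tail=3 count=5
After op 12 (write(6)): arr=[2 1 7 6 5] head=4 tail=4 count=5

Answer: 12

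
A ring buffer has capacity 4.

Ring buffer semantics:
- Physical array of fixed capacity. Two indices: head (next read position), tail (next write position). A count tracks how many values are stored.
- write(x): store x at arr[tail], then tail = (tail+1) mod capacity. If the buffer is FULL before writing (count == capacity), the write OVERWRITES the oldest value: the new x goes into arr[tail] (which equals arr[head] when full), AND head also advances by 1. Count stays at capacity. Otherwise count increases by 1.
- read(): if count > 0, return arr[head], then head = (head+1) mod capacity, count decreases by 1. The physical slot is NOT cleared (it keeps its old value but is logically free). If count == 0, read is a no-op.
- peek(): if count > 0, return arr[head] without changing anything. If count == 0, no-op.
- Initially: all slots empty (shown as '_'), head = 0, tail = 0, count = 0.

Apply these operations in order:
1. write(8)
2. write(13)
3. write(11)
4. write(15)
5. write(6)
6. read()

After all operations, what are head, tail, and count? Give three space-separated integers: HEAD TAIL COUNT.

After op 1 (write(8)): arr=[8 _ _ _] head=0 tail=1 count=1
After op 2 (write(13)): arr=[8 13 _ _] head=0 tail=2 count=2
After op 3 (write(11)): arr=[8 13 11 _] head=0 tail=3 count=3
After op 4 (write(15)): arr=[8 13 11 15] head=0 tail=0 count=4
After op 5 (write(6)): arr=[6 13 11 15] head=1 tail=1 count=4
After op 6 (read()): arr=[6 13 11 15] head=2 tail=1 count=3

Answer: 2 1 3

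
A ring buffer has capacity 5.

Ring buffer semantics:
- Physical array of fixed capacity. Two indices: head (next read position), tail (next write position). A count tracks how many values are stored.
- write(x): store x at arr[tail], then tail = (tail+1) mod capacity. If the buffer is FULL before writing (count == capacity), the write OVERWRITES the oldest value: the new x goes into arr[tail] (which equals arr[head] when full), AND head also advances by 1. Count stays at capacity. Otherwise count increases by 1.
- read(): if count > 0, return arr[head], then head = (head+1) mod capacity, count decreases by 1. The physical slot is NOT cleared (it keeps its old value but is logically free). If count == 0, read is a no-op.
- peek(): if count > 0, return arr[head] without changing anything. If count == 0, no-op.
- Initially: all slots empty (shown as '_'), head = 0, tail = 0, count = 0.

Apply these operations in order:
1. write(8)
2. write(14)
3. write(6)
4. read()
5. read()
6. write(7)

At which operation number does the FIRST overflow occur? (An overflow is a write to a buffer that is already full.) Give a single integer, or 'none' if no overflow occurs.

After op 1 (write(8)): arr=[8 _ _ _ _] head=0 tail=1 count=1
After op 2 (write(14)): arr=[8 14 _ _ _] head=0 tail=2 count=2
After op 3 (write(6)): arr=[8 14 6 _ _] head=0 tail=3 count=3
After op 4 (read()): arr=[8 14 6 _ _] head=1 tail=3 count=2
After op 5 (read()): arr=[8 14 6 _ _] head=2 tail=3 count=1
After op 6 (write(7)): arr=[8 14 6 7 _] head=2 tail=4 count=2

Answer: none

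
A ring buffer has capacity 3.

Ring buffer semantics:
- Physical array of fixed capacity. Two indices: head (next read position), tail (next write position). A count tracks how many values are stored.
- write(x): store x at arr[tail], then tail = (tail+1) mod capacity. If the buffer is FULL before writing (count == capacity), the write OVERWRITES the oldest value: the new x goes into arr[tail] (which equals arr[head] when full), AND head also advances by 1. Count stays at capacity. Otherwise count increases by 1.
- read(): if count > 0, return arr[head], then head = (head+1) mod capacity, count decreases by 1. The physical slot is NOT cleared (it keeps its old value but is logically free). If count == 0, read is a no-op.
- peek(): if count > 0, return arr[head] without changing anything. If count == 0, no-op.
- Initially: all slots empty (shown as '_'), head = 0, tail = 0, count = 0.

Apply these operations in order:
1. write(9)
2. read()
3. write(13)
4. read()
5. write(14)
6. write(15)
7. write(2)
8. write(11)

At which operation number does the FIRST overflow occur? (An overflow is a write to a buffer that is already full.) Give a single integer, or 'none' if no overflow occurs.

Answer: 8

Derivation:
After op 1 (write(9)): arr=[9 _ _] head=0 tail=1 count=1
After op 2 (read()): arr=[9 _ _] head=1 tail=1 count=0
After op 3 (write(13)): arr=[9 13 _] head=1 tail=2 count=1
After op 4 (read()): arr=[9 13 _] head=2 tail=2 count=0
After op 5 (write(14)): arr=[9 13 14] head=2 tail=0 count=1
After op 6 (write(15)): arr=[15 13 14] head=2 tail=1 count=2
After op 7 (write(2)): arr=[15 2 14] head=2 tail=2 count=3
After op 8 (write(11)): arr=[15 2 11] head=0 tail=0 count=3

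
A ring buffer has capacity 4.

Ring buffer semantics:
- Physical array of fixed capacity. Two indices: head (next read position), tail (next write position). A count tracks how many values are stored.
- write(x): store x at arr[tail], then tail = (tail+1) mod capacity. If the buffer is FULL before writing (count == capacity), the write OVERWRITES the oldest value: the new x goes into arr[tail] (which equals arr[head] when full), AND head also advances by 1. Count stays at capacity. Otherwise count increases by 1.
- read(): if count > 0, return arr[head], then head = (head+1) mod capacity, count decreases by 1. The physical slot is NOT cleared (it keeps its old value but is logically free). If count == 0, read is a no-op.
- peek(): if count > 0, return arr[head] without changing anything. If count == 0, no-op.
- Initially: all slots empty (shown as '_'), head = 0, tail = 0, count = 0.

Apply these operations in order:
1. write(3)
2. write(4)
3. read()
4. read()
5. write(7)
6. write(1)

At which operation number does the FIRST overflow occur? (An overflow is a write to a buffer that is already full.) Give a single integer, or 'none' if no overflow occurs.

Answer: none

Derivation:
After op 1 (write(3)): arr=[3 _ _ _] head=0 tail=1 count=1
After op 2 (write(4)): arr=[3 4 _ _] head=0 tail=2 count=2
After op 3 (read()): arr=[3 4 _ _] head=1 tail=2 count=1
After op 4 (read()): arr=[3 4 _ _] head=2 tail=2 count=0
After op 5 (write(7)): arr=[3 4 7 _] head=2 tail=3 count=1
After op 6 (write(1)): arr=[3 4 7 1] head=2 tail=0 count=2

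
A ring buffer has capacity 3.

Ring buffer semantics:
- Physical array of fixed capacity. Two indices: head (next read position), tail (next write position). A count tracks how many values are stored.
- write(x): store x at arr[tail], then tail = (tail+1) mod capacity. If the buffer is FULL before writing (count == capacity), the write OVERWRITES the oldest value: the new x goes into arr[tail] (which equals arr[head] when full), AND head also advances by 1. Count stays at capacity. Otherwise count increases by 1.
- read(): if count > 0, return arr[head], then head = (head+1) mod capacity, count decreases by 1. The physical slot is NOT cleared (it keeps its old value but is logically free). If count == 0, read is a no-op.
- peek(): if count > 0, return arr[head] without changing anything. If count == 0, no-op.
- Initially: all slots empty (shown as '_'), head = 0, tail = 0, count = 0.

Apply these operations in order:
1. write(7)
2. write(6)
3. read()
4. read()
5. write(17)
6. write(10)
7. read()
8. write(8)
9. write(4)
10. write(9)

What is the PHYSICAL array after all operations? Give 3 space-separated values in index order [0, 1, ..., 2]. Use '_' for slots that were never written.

After op 1 (write(7)): arr=[7 _ _] head=0 tail=1 count=1
After op 2 (write(6)): arr=[7 6 _] head=0 tail=2 count=2
After op 3 (read()): arr=[7 6 _] head=1 tail=2 count=1
After op 4 (read()): arr=[7 6 _] head=2 tail=2 count=0
After op 5 (write(17)): arr=[7 6 17] head=2 tail=0 count=1
After op 6 (write(10)): arr=[10 6 17] head=2 tail=1 count=2
After op 7 (read()): arr=[10 6 17] head=0 tail=1 count=1
After op 8 (write(8)): arr=[10 8 17] head=0 tail=2 count=2
After op 9 (write(4)): arr=[10 8 4] head=0 tail=0 count=3
After op 10 (write(9)): arr=[9 8 4] head=1 tail=1 count=3

Answer: 9 8 4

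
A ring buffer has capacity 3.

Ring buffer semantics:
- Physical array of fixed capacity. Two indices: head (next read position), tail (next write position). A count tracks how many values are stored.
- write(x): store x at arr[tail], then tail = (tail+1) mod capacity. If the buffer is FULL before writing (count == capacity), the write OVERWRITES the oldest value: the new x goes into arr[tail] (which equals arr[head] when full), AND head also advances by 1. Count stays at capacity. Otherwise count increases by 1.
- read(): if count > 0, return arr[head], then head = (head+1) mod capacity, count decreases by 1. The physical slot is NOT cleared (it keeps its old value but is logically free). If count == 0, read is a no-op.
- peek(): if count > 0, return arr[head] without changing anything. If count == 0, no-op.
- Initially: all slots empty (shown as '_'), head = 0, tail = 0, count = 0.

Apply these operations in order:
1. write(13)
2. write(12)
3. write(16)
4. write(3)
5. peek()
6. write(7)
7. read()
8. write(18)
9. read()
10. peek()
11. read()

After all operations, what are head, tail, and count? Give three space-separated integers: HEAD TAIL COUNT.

After op 1 (write(13)): arr=[13 _ _] head=0 tail=1 count=1
After op 2 (write(12)): arr=[13 12 _] head=0 tail=2 count=2
After op 3 (write(16)): arr=[13 12 16] head=0 tail=0 count=3
After op 4 (write(3)): arr=[3 12 16] head=1 tail=1 count=3
After op 5 (peek()): arr=[3 12 16] head=1 tail=1 count=3
After op 6 (write(7)): arr=[3 7 16] head=2 tail=2 count=3
After op 7 (read()): arr=[3 7 16] head=0 tail=2 count=2
After op 8 (write(18)): arr=[3 7 18] head=0 tail=0 count=3
After op 9 (read()): arr=[3 7 18] head=1 tail=0 count=2
After op 10 (peek()): arr=[3 7 18] head=1 tail=0 count=2
After op 11 (read()): arr=[3 7 18] head=2 tail=0 count=1

Answer: 2 0 1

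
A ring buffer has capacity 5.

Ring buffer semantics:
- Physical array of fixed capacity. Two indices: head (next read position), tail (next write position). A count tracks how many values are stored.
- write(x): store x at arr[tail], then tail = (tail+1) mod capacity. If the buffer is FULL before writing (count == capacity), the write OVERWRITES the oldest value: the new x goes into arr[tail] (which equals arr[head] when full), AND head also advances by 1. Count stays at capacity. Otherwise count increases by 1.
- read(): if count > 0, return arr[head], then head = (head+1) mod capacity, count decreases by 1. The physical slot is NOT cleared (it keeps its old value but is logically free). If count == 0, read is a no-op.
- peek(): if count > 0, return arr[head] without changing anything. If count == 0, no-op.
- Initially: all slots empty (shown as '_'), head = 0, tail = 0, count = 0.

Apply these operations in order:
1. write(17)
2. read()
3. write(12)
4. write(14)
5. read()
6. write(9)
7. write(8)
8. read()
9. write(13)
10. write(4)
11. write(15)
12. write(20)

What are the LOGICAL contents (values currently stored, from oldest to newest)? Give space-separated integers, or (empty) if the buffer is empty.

Answer: 8 13 4 15 20

Derivation:
After op 1 (write(17)): arr=[17 _ _ _ _] head=0 tail=1 count=1
After op 2 (read()): arr=[17 _ _ _ _] head=1 tail=1 count=0
After op 3 (write(12)): arr=[17 12 _ _ _] head=1 tail=2 count=1
After op 4 (write(14)): arr=[17 12 14 _ _] head=1 tail=3 count=2
After op 5 (read()): arr=[17 12 14 _ _] head=2 tail=3 count=1
After op 6 (write(9)): arr=[17 12 14 9 _] head=2 tail=4 count=2
After op 7 (write(8)): arr=[17 12 14 9 8] head=2 tail=0 count=3
After op 8 (read()): arr=[17 12 14 9 8] head=3 tail=0 count=2
After op 9 (write(13)): arr=[13 12 14 9 8] head=3 tail=1 count=3
After op 10 (write(4)): arr=[13 4 14 9 8] head=3 tail=2 count=4
After op 11 (write(15)): arr=[13 4 15 9 8] head=3 tail=3 count=5
After op 12 (write(20)): arr=[13 4 15 20 8] head=4 tail=4 count=5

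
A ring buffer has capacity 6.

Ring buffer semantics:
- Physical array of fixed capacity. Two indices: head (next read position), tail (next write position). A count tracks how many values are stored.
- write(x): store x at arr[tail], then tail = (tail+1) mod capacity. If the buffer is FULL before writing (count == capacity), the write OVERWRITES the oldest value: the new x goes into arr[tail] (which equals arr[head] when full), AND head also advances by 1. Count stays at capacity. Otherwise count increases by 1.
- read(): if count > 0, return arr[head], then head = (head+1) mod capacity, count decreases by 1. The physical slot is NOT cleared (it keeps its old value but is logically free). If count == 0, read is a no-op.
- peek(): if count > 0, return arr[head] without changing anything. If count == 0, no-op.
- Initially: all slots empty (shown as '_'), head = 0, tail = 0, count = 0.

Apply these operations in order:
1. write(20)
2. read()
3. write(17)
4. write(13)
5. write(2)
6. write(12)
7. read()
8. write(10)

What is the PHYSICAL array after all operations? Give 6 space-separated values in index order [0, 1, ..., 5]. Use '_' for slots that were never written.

Answer: 20 17 13 2 12 10

Derivation:
After op 1 (write(20)): arr=[20 _ _ _ _ _] head=0 tail=1 count=1
After op 2 (read()): arr=[20 _ _ _ _ _] head=1 tail=1 count=0
After op 3 (write(17)): arr=[20 17 _ _ _ _] head=1 tail=2 count=1
After op 4 (write(13)): arr=[20 17 13 _ _ _] head=1 tail=3 count=2
After op 5 (write(2)): arr=[20 17 13 2 _ _] head=1 tail=4 count=3
After op 6 (write(12)): arr=[20 17 13 2 12 _] head=1 tail=5 count=4
After op 7 (read()): arr=[20 17 13 2 12 _] head=2 tail=5 count=3
After op 8 (write(10)): arr=[20 17 13 2 12 10] head=2 tail=0 count=4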